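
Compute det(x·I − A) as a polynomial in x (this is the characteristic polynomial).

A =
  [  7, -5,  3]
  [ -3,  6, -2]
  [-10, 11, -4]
x^3 - 9*x^2 + 27*x - 27

Expanding det(x·I − A) (e.g. by cofactor expansion or by noting that A is similar to its Jordan form J, which has the same characteristic polynomial as A) gives
  χ_A(x) = x^3 - 9*x^2 + 27*x - 27
which factors as (x - 3)^3. The eigenvalues (with algebraic multiplicities) are λ = 3 with multiplicity 3.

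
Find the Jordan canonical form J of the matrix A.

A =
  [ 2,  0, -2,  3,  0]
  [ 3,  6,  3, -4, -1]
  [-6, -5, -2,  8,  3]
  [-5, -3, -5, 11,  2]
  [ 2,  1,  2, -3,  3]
J_3(4) ⊕ J_2(4)

The characteristic polynomial is
  det(x·I − A) = x^5 - 20*x^4 + 160*x^3 - 640*x^2 + 1280*x - 1024 = (x - 4)^5

Eigenvalues and multiplicities (the geometric multiplicity of λ is n − rank(A − λI), which equals the number of Jordan blocks for λ):
  λ = 4: algebraic multiplicity = 5, geometric multiplicity = 2

Determining the block sizes for each eigenvalue:
  λ = 4: with am = 5 and gm = 2, the partition is not yet determined (e.g. several partitions of 5 into 2 parts exist). Let N = A − (4)·I. Computing rank(N^1) = 3, rank(N^2) = 1, rank(N^3) = 0; the number of blocks of size ≥ j is rank(N^{j−1}) − rank(N^j), giving [2, 2, 1]. So we have 1 block(s) of size 3, 1 block(s) of size 2 → block sizes [3, 2]

Assembling the blocks gives a Jordan form
J =
  [4, 1, 0, 0, 0]
  [0, 4, 1, 0, 0]
  [0, 0, 4, 0, 0]
  [0, 0, 0, 4, 1]
  [0, 0, 0, 0, 4]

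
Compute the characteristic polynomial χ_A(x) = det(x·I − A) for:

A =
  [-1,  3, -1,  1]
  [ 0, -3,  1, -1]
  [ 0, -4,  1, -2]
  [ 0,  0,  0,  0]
x^4 + 3*x^3 + 3*x^2 + x

Expanding det(x·I − A) (e.g. by cofactor expansion or by noting that A is similar to its Jordan form J, which has the same characteristic polynomial as A) gives
  χ_A(x) = x^4 + 3*x^3 + 3*x^2 + x
which factors as x*(x + 1)^3. The eigenvalues (with algebraic multiplicities) are λ = -1 with multiplicity 3, λ = 0 with multiplicity 1.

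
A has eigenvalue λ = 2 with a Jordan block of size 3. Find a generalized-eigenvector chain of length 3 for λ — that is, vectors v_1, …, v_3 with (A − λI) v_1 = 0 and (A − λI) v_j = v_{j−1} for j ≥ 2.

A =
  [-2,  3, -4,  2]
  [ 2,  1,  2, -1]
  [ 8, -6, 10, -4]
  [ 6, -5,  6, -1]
A Jordan chain for λ = 2 of length 3:
v_1 = (2, 0, -4, -4)ᵀ
v_2 = (-4, 2, 8, 6)ᵀ
v_3 = (1, 0, 0, 0)ᵀ

Let N = A − (2)·I. We want v_3 with N^3 v_3 = 0 but N^2 v_3 ≠ 0; then v_{j-1} := N · v_j for j = 3, …, 2.

Pick v_3 = (1, 0, 0, 0)ᵀ.
Then v_2 = N · v_3 = (-4, 2, 8, 6)ᵀ.
Then v_1 = N · v_2 = (2, 0, -4, -4)ᵀ.

Sanity check: (A − (2)·I) v_1 = (0, 0, 0, 0)ᵀ = 0. ✓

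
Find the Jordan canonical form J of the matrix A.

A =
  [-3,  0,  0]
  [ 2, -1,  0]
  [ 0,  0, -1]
J_1(-3) ⊕ J_1(-1) ⊕ J_1(-1)

The characteristic polynomial is
  det(x·I − A) = x^3 + 5*x^2 + 7*x + 3 = (x + 1)^2*(x + 3)

Eigenvalues and multiplicities (the geometric multiplicity of λ is n − rank(A − λI), which equals the number of Jordan blocks for λ):
  λ = -3: algebraic multiplicity = 1, geometric multiplicity = 1
  λ = -1: algebraic multiplicity = 2, geometric multiplicity = 2

Determining the block sizes for each eigenvalue:
  λ = -3: one block (gm = 1), so the single block has size am = 1 → block sizes [1]
  λ = -1: gm = am = 2, so every block has size 1 → block sizes [1, 1]

Assembling the blocks gives a Jordan form
J =
  [-3,  0,  0]
  [ 0, -1,  0]
  [ 0,  0, -1]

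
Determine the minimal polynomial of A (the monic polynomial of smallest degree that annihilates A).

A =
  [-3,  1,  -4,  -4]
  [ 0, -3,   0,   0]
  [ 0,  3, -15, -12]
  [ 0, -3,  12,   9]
x^2 + 6*x + 9

The characteristic polynomial is χ_A(x) = (x + 3)^4, so the eigenvalues are known. The minimal polynomial is
  m_A(x) = Π_λ (x − λ)^{k_λ}
where k_λ is the size of the *largest* Jordan block for λ (equivalently, the smallest k with (A − λI)^k v = 0 for every generalised eigenvector v of λ).

  λ = -3: largest Jordan block has size 2, contributing (x + 3)^2

So m_A(x) = (x + 3)^2 = x^2 + 6*x + 9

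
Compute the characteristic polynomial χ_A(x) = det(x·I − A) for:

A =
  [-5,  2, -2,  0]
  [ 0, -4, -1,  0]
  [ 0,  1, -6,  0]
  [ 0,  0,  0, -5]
x^4 + 20*x^3 + 150*x^2 + 500*x + 625

Expanding det(x·I − A) (e.g. by cofactor expansion or by noting that A is similar to its Jordan form J, which has the same characteristic polynomial as A) gives
  χ_A(x) = x^4 + 20*x^3 + 150*x^2 + 500*x + 625
which factors as (x + 5)^4. The eigenvalues (with algebraic multiplicities) are λ = -5 with multiplicity 4.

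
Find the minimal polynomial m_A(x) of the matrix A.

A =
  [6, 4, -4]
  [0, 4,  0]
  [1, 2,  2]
x^2 - 8*x + 16

The characteristic polynomial is χ_A(x) = (x - 4)^3, so the eigenvalues are known. The minimal polynomial is
  m_A(x) = Π_λ (x − λ)^{k_λ}
where k_λ is the size of the *largest* Jordan block for λ (equivalently, the smallest k with (A − λI)^k v = 0 for every generalised eigenvector v of λ).

  λ = 4: largest Jordan block has size 2, contributing (x − 4)^2

So m_A(x) = (x - 4)^2 = x^2 - 8*x + 16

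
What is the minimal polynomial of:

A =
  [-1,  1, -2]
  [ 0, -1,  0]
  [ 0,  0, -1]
x^2 + 2*x + 1

The characteristic polynomial is χ_A(x) = (x + 1)^3, so the eigenvalues are known. The minimal polynomial is
  m_A(x) = Π_λ (x − λ)^{k_λ}
where k_λ is the size of the *largest* Jordan block for λ (equivalently, the smallest k with (A − λI)^k v = 0 for every generalised eigenvector v of λ).

  λ = -1: largest Jordan block has size 2, contributing (x + 1)^2

So m_A(x) = (x + 1)^2 = x^2 + 2*x + 1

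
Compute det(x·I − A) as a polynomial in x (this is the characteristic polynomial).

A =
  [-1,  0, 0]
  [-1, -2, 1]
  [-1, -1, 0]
x^3 + 3*x^2 + 3*x + 1

Expanding det(x·I − A) (e.g. by cofactor expansion or by noting that A is similar to its Jordan form J, which has the same characteristic polynomial as A) gives
  χ_A(x) = x^3 + 3*x^2 + 3*x + 1
which factors as (x + 1)^3. The eigenvalues (with algebraic multiplicities) are λ = -1 with multiplicity 3.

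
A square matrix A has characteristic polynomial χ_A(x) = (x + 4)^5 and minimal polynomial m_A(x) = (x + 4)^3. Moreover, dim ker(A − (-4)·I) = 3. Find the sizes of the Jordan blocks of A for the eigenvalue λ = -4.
Block sizes for λ = -4: [3, 1, 1]

Step 1 — from the characteristic polynomial, algebraic multiplicity of λ = -4 is 5. From dim ker(A − (-4)·I) = 3, there are exactly 3 Jordan blocks for λ = -4.
Step 2 — from the minimal polynomial, the factor (x + 4)^3 tells us the largest block for λ = -4 has size 3.
Step 3 — with total size 5, 3 blocks, and largest block 3, the block sizes (in nonincreasing order) are [3, 1, 1].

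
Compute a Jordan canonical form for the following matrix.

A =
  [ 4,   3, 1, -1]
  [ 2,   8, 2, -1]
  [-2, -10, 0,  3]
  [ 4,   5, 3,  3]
J_1(3) ⊕ J_2(4) ⊕ J_1(4)

The characteristic polynomial is
  det(x·I − A) = x^4 - 15*x^3 + 84*x^2 - 208*x + 192 = (x - 4)^3*(x - 3)

Eigenvalues and multiplicities (the geometric multiplicity of λ is n − rank(A − λI), which equals the number of Jordan blocks for λ):
  λ = 3: algebraic multiplicity = 1, geometric multiplicity = 1
  λ = 4: algebraic multiplicity = 3, geometric multiplicity = 2

Determining the block sizes for each eigenvalue:
  λ = 3: one block (gm = 1), so the single block has size am = 1 → block sizes [1]
  λ = 4: 2 blocks summing to 3 forces exactly one block of size 2 and the rest size 1 → block sizes [2, 1]

Assembling the blocks gives a Jordan form
J =
  [3, 0, 0, 0]
  [0, 4, 1, 0]
  [0, 0, 4, 0]
  [0, 0, 0, 4]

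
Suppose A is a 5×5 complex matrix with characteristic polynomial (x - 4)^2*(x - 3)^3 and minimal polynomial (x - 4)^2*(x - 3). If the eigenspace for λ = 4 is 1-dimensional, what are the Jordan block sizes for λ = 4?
Block sizes for λ = 4: [2]

Step 1 — from the characteristic polynomial, algebraic multiplicity of λ = 4 is 2. From dim ker(A − (4)·I) = 1, there are exactly 1 Jordan blocks for λ = 4.
Step 2 — from the minimal polynomial, the factor (x − 4)^2 tells us the largest block for λ = 4 has size 2.
Step 3 — with total size 2, 1 blocks, and largest block 2, the block sizes (in nonincreasing order) are [2].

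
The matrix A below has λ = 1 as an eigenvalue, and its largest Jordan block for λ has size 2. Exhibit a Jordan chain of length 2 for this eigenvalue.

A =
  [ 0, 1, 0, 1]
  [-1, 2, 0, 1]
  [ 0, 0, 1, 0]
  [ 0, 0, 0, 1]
A Jordan chain for λ = 1 of length 2:
v_1 = (-1, -1, 0, 0)ᵀ
v_2 = (1, 0, 0, 0)ᵀ

Let N = A − (1)·I. We want v_2 with N^2 v_2 = 0 but N^1 v_2 ≠ 0; then v_{j-1} := N · v_j for j = 2, …, 2.

Pick v_2 = (1, 0, 0, 0)ᵀ.
Then v_1 = N · v_2 = (-1, -1, 0, 0)ᵀ.

Sanity check: (A − (1)·I) v_1 = (0, 0, 0, 0)ᵀ = 0. ✓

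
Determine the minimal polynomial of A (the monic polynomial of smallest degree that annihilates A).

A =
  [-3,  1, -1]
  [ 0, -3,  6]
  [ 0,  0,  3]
x^3 + 3*x^2 - 9*x - 27

The characteristic polynomial is χ_A(x) = (x - 3)*(x + 3)^2, so the eigenvalues are known. The minimal polynomial is
  m_A(x) = Π_λ (x − λ)^{k_λ}
where k_λ is the size of the *largest* Jordan block for λ (equivalently, the smallest k with (A − λI)^k v = 0 for every generalised eigenvector v of λ).

  λ = -3: largest Jordan block has size 2, contributing (x + 3)^2
  λ = 3: largest Jordan block has size 1, contributing (x − 3)

So m_A(x) = (x - 3)*(x + 3)^2 = x^3 + 3*x^2 - 9*x - 27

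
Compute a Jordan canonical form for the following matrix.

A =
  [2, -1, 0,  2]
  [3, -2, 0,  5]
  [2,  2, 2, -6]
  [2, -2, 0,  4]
J_2(1) ⊕ J_1(2) ⊕ J_1(2)

The characteristic polynomial is
  det(x·I − A) = x^4 - 6*x^3 + 13*x^2 - 12*x + 4 = (x - 2)^2*(x - 1)^2

Eigenvalues and multiplicities (the geometric multiplicity of λ is n − rank(A − λI), which equals the number of Jordan blocks for λ):
  λ = 1: algebraic multiplicity = 2, geometric multiplicity = 1
  λ = 2: algebraic multiplicity = 2, geometric multiplicity = 2

Determining the block sizes for each eigenvalue:
  λ = 1: one block (gm = 1), so the single block has size am = 2 → block sizes [2]
  λ = 2: gm = am = 2, so every block has size 1 → block sizes [1, 1]

Assembling the blocks gives a Jordan form
J =
  [1, 1, 0, 0]
  [0, 1, 0, 0]
  [0, 0, 2, 0]
  [0, 0, 0, 2]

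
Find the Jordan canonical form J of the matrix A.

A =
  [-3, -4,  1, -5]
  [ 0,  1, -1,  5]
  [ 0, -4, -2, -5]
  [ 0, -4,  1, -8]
J_2(-3) ⊕ J_1(-3) ⊕ J_1(-3)

The characteristic polynomial is
  det(x·I − A) = x^4 + 12*x^3 + 54*x^2 + 108*x + 81 = (x + 3)^4

Eigenvalues and multiplicities (the geometric multiplicity of λ is n − rank(A − λI), which equals the number of Jordan blocks for λ):
  λ = -3: algebraic multiplicity = 4, geometric multiplicity = 3

Determining the block sizes for each eigenvalue:
  λ = -3: 3 blocks summing to 4 forces exactly one block of size 2 and the rest size 1 → block sizes [2, 1, 1]

Assembling the blocks gives a Jordan form
J =
  [-3,  1,  0,  0]
  [ 0, -3,  0,  0]
  [ 0,  0, -3,  0]
  [ 0,  0,  0, -3]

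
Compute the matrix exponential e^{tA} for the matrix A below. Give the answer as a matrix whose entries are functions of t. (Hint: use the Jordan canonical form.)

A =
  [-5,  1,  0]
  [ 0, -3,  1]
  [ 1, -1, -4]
e^{tA} =
  [t^2*exp(-4*t)/2 - t*exp(-4*t) + exp(-4*t), t*exp(-4*t), t^2*exp(-4*t)/2]
  [t^2*exp(-4*t)/2, t*exp(-4*t) + exp(-4*t), t^2*exp(-4*t)/2 + t*exp(-4*t)]
  [-t^2*exp(-4*t)/2 + t*exp(-4*t), -t*exp(-4*t), -t^2*exp(-4*t)/2 + exp(-4*t)]

Strategy: write A = P · J · P⁻¹ where J is a Jordan canonical form, so e^{tA} = P · e^{tJ} · P⁻¹, and e^{tJ} can be computed block-by-block.

A has Jordan form
J =
  [-4,  1,  0]
  [ 0, -4,  1]
  [ 0,  0, -4]
(up to reordering of blocks).

Per-block formulas:
  For a 3×3 Jordan block J_3(-4): exp(t · J_3(-4)) = e^(-4t)·(I + t·N + (t^2/2)·N^2), where N is the 3×3 nilpotent shift.

After assembling e^{tJ} and conjugating by P, we get:

e^{tA} =
  [t^2*exp(-4*t)/2 - t*exp(-4*t) + exp(-4*t), t*exp(-4*t), t^2*exp(-4*t)/2]
  [t^2*exp(-4*t)/2, t*exp(-4*t) + exp(-4*t), t^2*exp(-4*t)/2 + t*exp(-4*t)]
  [-t^2*exp(-4*t)/2 + t*exp(-4*t), -t*exp(-4*t), -t^2*exp(-4*t)/2 + exp(-4*t)]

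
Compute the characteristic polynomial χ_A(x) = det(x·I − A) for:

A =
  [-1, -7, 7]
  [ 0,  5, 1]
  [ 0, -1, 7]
x^3 - 11*x^2 + 24*x + 36

Expanding det(x·I − A) (e.g. by cofactor expansion or by noting that A is similar to its Jordan form J, which has the same characteristic polynomial as A) gives
  χ_A(x) = x^3 - 11*x^2 + 24*x + 36
which factors as (x - 6)^2*(x + 1). The eigenvalues (with algebraic multiplicities) are λ = -1 with multiplicity 1, λ = 6 with multiplicity 2.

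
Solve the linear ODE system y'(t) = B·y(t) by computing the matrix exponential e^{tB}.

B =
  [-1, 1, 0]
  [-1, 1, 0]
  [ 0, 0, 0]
e^{tB} =
  [1 - t, t, 0]
  [-t, t + 1, 0]
  [0, 0, 1]

Strategy: write B = P · J · P⁻¹ where J is a Jordan canonical form, so e^{tB} = P · e^{tJ} · P⁻¹, and e^{tJ} can be computed block-by-block.

B has Jordan form
J =
  [0, 1, 0]
  [0, 0, 0]
  [0, 0, 0]
(up to reordering of blocks).

Per-block formulas:
  For a 2×2 Jordan block J_2(0): exp(t · J_2(0)) = e^(0t)·(I + t·N), where N is the 2×2 nilpotent shift.
  For a 1×1 block at λ = 0: exp(t · [0]) = [e^(0t)].

After assembling e^{tJ} and conjugating by P, we get:

e^{tB} =
  [1 - t, t, 0]
  [-t, t + 1, 0]
  [0, 0, 1]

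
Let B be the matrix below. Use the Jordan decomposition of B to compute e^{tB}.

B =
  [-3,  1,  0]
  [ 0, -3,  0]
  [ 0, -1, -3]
e^{tB} =
  [exp(-3*t), t*exp(-3*t), 0]
  [0, exp(-3*t), 0]
  [0, -t*exp(-3*t), exp(-3*t)]

Strategy: write B = P · J · P⁻¹ where J is a Jordan canonical form, so e^{tB} = P · e^{tJ} · P⁻¹, and e^{tJ} can be computed block-by-block.

B has Jordan form
J =
  [-3,  1,  0]
  [ 0, -3,  0]
  [ 0,  0, -3]
(up to reordering of blocks).

Per-block formulas:
  For a 1×1 block at λ = -3: exp(t · [-3]) = [e^(-3t)].
  For a 2×2 Jordan block J_2(-3): exp(t · J_2(-3)) = e^(-3t)·(I + t·N), where N is the 2×2 nilpotent shift.

After assembling e^{tJ} and conjugating by P, we get:

e^{tB} =
  [exp(-3*t), t*exp(-3*t), 0]
  [0, exp(-3*t), 0]
  [0, -t*exp(-3*t), exp(-3*t)]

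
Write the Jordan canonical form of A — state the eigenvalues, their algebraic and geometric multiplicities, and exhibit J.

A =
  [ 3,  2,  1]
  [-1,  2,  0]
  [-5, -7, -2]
J_3(1)

The characteristic polynomial is
  det(x·I − A) = x^3 - 3*x^2 + 3*x - 1 = (x - 1)^3

Eigenvalues and multiplicities (the geometric multiplicity of λ is n − rank(A − λI), which equals the number of Jordan blocks for λ):
  λ = 1: algebraic multiplicity = 3, geometric multiplicity = 1

Determining the block sizes for each eigenvalue:
  λ = 1: one block (gm = 1), so the single block has size am = 3 → block sizes [3]

Assembling the blocks gives a Jordan form
J =
  [1, 1, 0]
  [0, 1, 1]
  [0, 0, 1]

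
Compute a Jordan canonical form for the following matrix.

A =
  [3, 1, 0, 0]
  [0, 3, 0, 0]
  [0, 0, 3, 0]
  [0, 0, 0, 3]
J_2(3) ⊕ J_1(3) ⊕ J_1(3)

The characteristic polynomial is
  det(x·I − A) = x^4 - 12*x^3 + 54*x^2 - 108*x + 81 = (x - 3)^4

Eigenvalues and multiplicities (the geometric multiplicity of λ is n − rank(A − λI), which equals the number of Jordan blocks for λ):
  λ = 3: algebraic multiplicity = 4, geometric multiplicity = 3

Determining the block sizes for each eigenvalue:
  λ = 3: 3 blocks summing to 4 forces exactly one block of size 2 and the rest size 1 → block sizes [2, 1, 1]

Assembling the blocks gives a Jordan form
J =
  [3, 1, 0, 0]
  [0, 3, 0, 0]
  [0, 0, 3, 0]
  [0, 0, 0, 3]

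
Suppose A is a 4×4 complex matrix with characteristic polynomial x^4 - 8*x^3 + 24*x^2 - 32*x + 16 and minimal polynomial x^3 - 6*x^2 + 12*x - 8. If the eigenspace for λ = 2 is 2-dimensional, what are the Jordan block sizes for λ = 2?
Block sizes for λ = 2: [3, 1]

Step 1 — from the characteristic polynomial, algebraic multiplicity of λ = 2 is 4. From dim ker(A − (2)·I) = 2, there are exactly 2 Jordan blocks for λ = 2.
Step 2 — from the minimal polynomial, the factor (x − 2)^3 tells us the largest block for λ = 2 has size 3.
Step 3 — with total size 4, 2 blocks, and largest block 3, the block sizes (in nonincreasing order) are [3, 1].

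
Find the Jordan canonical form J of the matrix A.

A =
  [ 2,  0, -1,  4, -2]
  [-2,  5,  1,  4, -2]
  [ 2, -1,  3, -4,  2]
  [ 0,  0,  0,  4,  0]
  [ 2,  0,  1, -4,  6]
J_3(4) ⊕ J_1(4) ⊕ J_1(4)

The characteristic polynomial is
  det(x·I − A) = x^5 - 20*x^4 + 160*x^3 - 640*x^2 + 1280*x - 1024 = (x - 4)^5

Eigenvalues and multiplicities (the geometric multiplicity of λ is n − rank(A − λI), which equals the number of Jordan blocks for λ):
  λ = 4: algebraic multiplicity = 5, geometric multiplicity = 3

Determining the block sizes for each eigenvalue:
  λ = 4: with am = 5 and gm = 3, the partition is not yet determined (e.g. several partitions of 5 into 3 parts exist). Let N = A − (4)·I. Computing rank(N^1) = 2, rank(N^2) = 1, rank(N^3) = 0; the number of blocks of size ≥ j is rank(N^{j−1}) − rank(N^j), giving [3, 1, 1]. So we have 1 block(s) of size 3, 2 block(s) of size 1 → block sizes [3, 1, 1]

Assembling the blocks gives a Jordan form
J =
  [4, 1, 0, 0, 0]
  [0, 4, 1, 0, 0]
  [0, 0, 4, 0, 0]
  [0, 0, 0, 4, 0]
  [0, 0, 0, 0, 4]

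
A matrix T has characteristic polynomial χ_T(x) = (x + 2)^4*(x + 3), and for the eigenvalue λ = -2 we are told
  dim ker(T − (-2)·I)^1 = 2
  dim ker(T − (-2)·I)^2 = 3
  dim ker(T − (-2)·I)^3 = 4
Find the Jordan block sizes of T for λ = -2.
Block sizes for λ = -2: [3, 1]

From the dimensions of kernels of powers, the number of Jordan blocks of size at least j is d_j − d_{j−1} where d_j = dim ker(N^j) (with d_0 = 0). Computing the differences gives [2, 1, 1].
The number of blocks of size exactly k is (#blocks of size ≥ k) − (#blocks of size ≥ k + 1), so the partition is: 1 block(s) of size 1, 1 block(s) of size 3.
In nonincreasing order the block sizes are [3, 1].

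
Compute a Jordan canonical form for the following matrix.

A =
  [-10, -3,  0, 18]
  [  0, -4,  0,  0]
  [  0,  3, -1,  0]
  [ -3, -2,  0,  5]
J_2(-4) ⊕ J_1(-1) ⊕ J_1(-1)

The characteristic polynomial is
  det(x·I − A) = x^4 + 10*x^3 + 33*x^2 + 40*x + 16 = (x + 1)^2*(x + 4)^2

Eigenvalues and multiplicities (the geometric multiplicity of λ is n − rank(A − λI), which equals the number of Jordan blocks for λ):
  λ = -4: algebraic multiplicity = 2, geometric multiplicity = 1
  λ = -1: algebraic multiplicity = 2, geometric multiplicity = 2

Determining the block sizes for each eigenvalue:
  λ = -4: one block (gm = 1), so the single block has size am = 2 → block sizes [2]
  λ = -1: gm = am = 2, so every block has size 1 → block sizes [1, 1]

Assembling the blocks gives a Jordan form
J =
  [-4,  1,  0,  0]
  [ 0, -4,  0,  0]
  [ 0,  0, -1,  0]
  [ 0,  0,  0, -1]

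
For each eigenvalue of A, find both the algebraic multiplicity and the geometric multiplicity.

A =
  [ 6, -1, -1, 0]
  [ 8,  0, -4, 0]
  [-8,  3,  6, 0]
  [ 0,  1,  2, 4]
λ = 4: alg = 4, geom = 2

Step 1 — factor the characteristic polynomial to read off the algebraic multiplicities:
  χ_A(x) = (x - 4)^4

Step 2 — compute geometric multiplicities via the rank-nullity identity g(λ) = n − rank(A − λI):
  rank(A − (4)·I) = 2, so dim ker(A − (4)·I) = n − 2 = 2

Summary:
  λ = 4: algebraic multiplicity = 4, geometric multiplicity = 2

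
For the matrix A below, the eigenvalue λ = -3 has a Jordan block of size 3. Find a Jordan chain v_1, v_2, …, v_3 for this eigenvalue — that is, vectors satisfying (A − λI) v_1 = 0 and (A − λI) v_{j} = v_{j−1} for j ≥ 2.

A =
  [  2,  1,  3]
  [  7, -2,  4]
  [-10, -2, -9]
A Jordan chain for λ = -3 of length 3:
v_1 = (2, 2, -4)ᵀ
v_2 = (5, 7, -10)ᵀ
v_3 = (1, 0, 0)ᵀ

Let N = A − (-3)·I. We want v_3 with N^3 v_3 = 0 but N^2 v_3 ≠ 0; then v_{j-1} := N · v_j for j = 3, …, 2.

Pick v_3 = (1, 0, 0)ᵀ.
Then v_2 = N · v_3 = (5, 7, -10)ᵀ.
Then v_1 = N · v_2 = (2, 2, -4)ᵀ.

Sanity check: (A − (-3)·I) v_1 = (0, 0, 0)ᵀ = 0. ✓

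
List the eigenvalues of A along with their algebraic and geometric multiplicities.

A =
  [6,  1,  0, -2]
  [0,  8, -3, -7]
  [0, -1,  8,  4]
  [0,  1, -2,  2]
λ = 6: alg = 4, geom = 2

Step 1 — factor the characteristic polynomial to read off the algebraic multiplicities:
  χ_A(x) = (x - 6)^4

Step 2 — compute geometric multiplicities via the rank-nullity identity g(λ) = n − rank(A − λI):
  rank(A − (6)·I) = 2, so dim ker(A − (6)·I) = n − 2 = 2

Summary:
  λ = 6: algebraic multiplicity = 4, geometric multiplicity = 2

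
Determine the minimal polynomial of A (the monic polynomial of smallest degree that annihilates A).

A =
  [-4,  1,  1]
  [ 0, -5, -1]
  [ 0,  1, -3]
x^2 + 8*x + 16

The characteristic polynomial is χ_A(x) = (x + 4)^3, so the eigenvalues are known. The minimal polynomial is
  m_A(x) = Π_λ (x − λ)^{k_λ}
where k_λ is the size of the *largest* Jordan block for λ (equivalently, the smallest k with (A − λI)^k v = 0 for every generalised eigenvector v of λ).

  λ = -4: largest Jordan block has size 2, contributing (x + 4)^2

So m_A(x) = (x + 4)^2 = x^2 + 8*x + 16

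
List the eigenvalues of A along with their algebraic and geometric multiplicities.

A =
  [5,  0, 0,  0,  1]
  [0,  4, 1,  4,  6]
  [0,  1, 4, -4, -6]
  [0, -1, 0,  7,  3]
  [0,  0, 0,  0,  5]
λ = 5: alg = 5, geom = 2

Step 1 — factor the characteristic polynomial to read off the algebraic multiplicities:
  χ_A(x) = (x - 5)^5

Step 2 — compute geometric multiplicities via the rank-nullity identity g(λ) = n − rank(A − λI):
  rank(A − (5)·I) = 3, so dim ker(A − (5)·I) = n − 3 = 2

Summary:
  λ = 5: algebraic multiplicity = 5, geometric multiplicity = 2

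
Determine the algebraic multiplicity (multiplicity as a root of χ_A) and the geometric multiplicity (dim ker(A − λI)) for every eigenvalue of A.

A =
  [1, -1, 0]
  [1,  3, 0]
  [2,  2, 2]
λ = 2: alg = 3, geom = 2

Step 1 — factor the characteristic polynomial to read off the algebraic multiplicities:
  χ_A(x) = (x - 2)^3

Step 2 — compute geometric multiplicities via the rank-nullity identity g(λ) = n − rank(A − λI):
  rank(A − (2)·I) = 1, so dim ker(A − (2)·I) = n − 1 = 2

Summary:
  λ = 2: algebraic multiplicity = 3, geometric multiplicity = 2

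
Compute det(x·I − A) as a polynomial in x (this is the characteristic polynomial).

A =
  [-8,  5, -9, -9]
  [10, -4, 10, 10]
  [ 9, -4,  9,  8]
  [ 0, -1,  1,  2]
x^4 + x^3 - 9*x^2 + 11*x - 4

Expanding det(x·I − A) (e.g. by cofactor expansion or by noting that A is similar to its Jordan form J, which has the same characteristic polynomial as A) gives
  χ_A(x) = x^4 + x^3 - 9*x^2 + 11*x - 4
which factors as (x - 1)^3*(x + 4). The eigenvalues (with algebraic multiplicities) are λ = -4 with multiplicity 1, λ = 1 with multiplicity 3.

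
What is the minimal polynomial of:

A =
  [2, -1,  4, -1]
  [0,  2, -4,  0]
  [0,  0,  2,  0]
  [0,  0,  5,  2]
x^3 - 6*x^2 + 12*x - 8

The characteristic polynomial is χ_A(x) = (x - 2)^4, so the eigenvalues are known. The minimal polynomial is
  m_A(x) = Π_λ (x − λ)^{k_λ}
where k_λ is the size of the *largest* Jordan block for λ (equivalently, the smallest k with (A − λI)^k v = 0 for every generalised eigenvector v of λ).

  λ = 2: largest Jordan block has size 3, contributing (x − 2)^3

So m_A(x) = (x - 2)^3 = x^3 - 6*x^2 + 12*x - 8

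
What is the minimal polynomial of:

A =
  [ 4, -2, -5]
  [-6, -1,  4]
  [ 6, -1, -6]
x^3 + 3*x^2 - 4

The characteristic polynomial is χ_A(x) = (x - 1)*(x + 2)^2, so the eigenvalues are known. The minimal polynomial is
  m_A(x) = Π_λ (x − λ)^{k_λ}
where k_λ is the size of the *largest* Jordan block for λ (equivalently, the smallest k with (A − λI)^k v = 0 for every generalised eigenvector v of λ).

  λ = -2: largest Jordan block has size 2, contributing (x + 2)^2
  λ = 1: largest Jordan block has size 1, contributing (x − 1)

So m_A(x) = (x - 1)*(x + 2)^2 = x^3 + 3*x^2 - 4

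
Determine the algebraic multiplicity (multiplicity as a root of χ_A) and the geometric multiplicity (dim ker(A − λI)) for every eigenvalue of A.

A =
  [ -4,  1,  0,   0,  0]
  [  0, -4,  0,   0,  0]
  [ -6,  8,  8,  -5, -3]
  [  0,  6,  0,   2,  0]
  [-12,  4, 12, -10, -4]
λ = -4: alg = 2, geom = 1; λ = 2: alg = 3, geom = 2

Step 1 — factor the characteristic polynomial to read off the algebraic multiplicities:
  χ_A(x) = (x - 2)^3*(x + 4)^2

Step 2 — compute geometric multiplicities via the rank-nullity identity g(λ) = n − rank(A − λI):
  rank(A − (-4)·I) = 4, so dim ker(A − (-4)·I) = n − 4 = 1
  rank(A − (2)·I) = 3, so dim ker(A − (2)·I) = n − 3 = 2

Summary:
  λ = -4: algebraic multiplicity = 2, geometric multiplicity = 1
  λ = 2: algebraic multiplicity = 3, geometric multiplicity = 2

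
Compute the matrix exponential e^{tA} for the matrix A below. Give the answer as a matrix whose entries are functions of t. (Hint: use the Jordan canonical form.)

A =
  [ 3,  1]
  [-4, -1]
e^{tA} =
  [2*t*exp(t) + exp(t), t*exp(t)]
  [-4*t*exp(t), -2*t*exp(t) + exp(t)]

Strategy: write A = P · J · P⁻¹ where J is a Jordan canonical form, so e^{tA} = P · e^{tJ} · P⁻¹, and e^{tJ} can be computed block-by-block.

A has Jordan form
J =
  [1, 1]
  [0, 1]
(up to reordering of blocks).

Per-block formulas:
  For a 2×2 Jordan block J_2(1): exp(t · J_2(1)) = e^(1t)·(I + t·N), where N is the 2×2 nilpotent shift.

After assembling e^{tJ} and conjugating by P, we get:

e^{tA} =
  [2*t*exp(t) + exp(t), t*exp(t)]
  [-4*t*exp(t), -2*t*exp(t) + exp(t)]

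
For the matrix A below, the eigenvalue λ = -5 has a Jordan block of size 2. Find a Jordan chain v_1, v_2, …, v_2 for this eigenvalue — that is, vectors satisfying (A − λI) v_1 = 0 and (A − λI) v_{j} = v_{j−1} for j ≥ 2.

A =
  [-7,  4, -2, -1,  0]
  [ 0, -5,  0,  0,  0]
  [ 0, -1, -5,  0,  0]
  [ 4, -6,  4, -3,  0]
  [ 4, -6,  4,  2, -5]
A Jordan chain for λ = -5 of length 2:
v_1 = (-2, 0, 0, 4, 4)ᵀ
v_2 = (1, 0, 0, 0, 0)ᵀ

Let N = A − (-5)·I. We want v_2 with N^2 v_2 = 0 but N^1 v_2 ≠ 0; then v_{j-1} := N · v_j for j = 2, …, 2.

Pick v_2 = (1, 0, 0, 0, 0)ᵀ.
Then v_1 = N · v_2 = (-2, 0, 0, 4, 4)ᵀ.

Sanity check: (A − (-5)·I) v_1 = (0, 0, 0, 0, 0)ᵀ = 0. ✓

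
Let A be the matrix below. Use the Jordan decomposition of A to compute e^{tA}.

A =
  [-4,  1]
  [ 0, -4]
e^{tA} =
  [exp(-4*t), t*exp(-4*t)]
  [0, exp(-4*t)]

Strategy: write A = P · J · P⁻¹ where J is a Jordan canonical form, so e^{tA} = P · e^{tJ} · P⁻¹, and e^{tJ} can be computed block-by-block.

A has Jordan form
J =
  [-4,  1]
  [ 0, -4]
(up to reordering of blocks).

Per-block formulas:
  For a 2×2 Jordan block J_2(-4): exp(t · J_2(-4)) = e^(-4t)·(I + t·N), where N is the 2×2 nilpotent shift.

After assembling e^{tJ} and conjugating by P, we get:

e^{tA} =
  [exp(-4*t), t*exp(-4*t)]
  [0, exp(-4*t)]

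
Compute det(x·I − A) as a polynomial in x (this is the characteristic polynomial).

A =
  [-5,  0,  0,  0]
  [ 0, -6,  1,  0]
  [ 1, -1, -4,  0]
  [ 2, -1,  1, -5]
x^4 + 20*x^3 + 150*x^2 + 500*x + 625

Expanding det(x·I − A) (e.g. by cofactor expansion or by noting that A is similar to its Jordan form J, which has the same characteristic polynomial as A) gives
  χ_A(x) = x^4 + 20*x^3 + 150*x^2 + 500*x + 625
which factors as (x + 5)^4. The eigenvalues (with algebraic multiplicities) are λ = -5 with multiplicity 4.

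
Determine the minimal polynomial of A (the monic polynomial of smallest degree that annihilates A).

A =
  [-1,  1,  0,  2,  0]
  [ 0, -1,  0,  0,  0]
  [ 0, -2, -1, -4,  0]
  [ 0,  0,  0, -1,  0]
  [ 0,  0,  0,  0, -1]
x^2 + 2*x + 1

The characteristic polynomial is χ_A(x) = (x + 1)^5, so the eigenvalues are known. The minimal polynomial is
  m_A(x) = Π_λ (x − λ)^{k_λ}
where k_λ is the size of the *largest* Jordan block for λ (equivalently, the smallest k with (A − λI)^k v = 0 for every generalised eigenvector v of λ).

  λ = -1: largest Jordan block has size 2, contributing (x + 1)^2

So m_A(x) = (x + 1)^2 = x^2 + 2*x + 1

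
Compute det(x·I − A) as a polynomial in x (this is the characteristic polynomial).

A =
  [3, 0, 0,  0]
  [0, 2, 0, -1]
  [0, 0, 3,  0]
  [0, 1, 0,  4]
x^4 - 12*x^3 + 54*x^2 - 108*x + 81

Expanding det(x·I − A) (e.g. by cofactor expansion or by noting that A is similar to its Jordan form J, which has the same characteristic polynomial as A) gives
  χ_A(x) = x^4 - 12*x^3 + 54*x^2 - 108*x + 81
which factors as (x - 3)^4. The eigenvalues (with algebraic multiplicities) are λ = 3 with multiplicity 4.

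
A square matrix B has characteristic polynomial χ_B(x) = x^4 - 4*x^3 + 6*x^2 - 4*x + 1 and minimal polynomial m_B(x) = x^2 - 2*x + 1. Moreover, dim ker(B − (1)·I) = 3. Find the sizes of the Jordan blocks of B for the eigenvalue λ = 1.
Block sizes for λ = 1: [2, 1, 1]

Step 1 — from the characteristic polynomial, algebraic multiplicity of λ = 1 is 4. From dim ker(B − (1)·I) = 3, there are exactly 3 Jordan blocks for λ = 1.
Step 2 — from the minimal polynomial, the factor (x − 1)^2 tells us the largest block for λ = 1 has size 2.
Step 3 — with total size 4, 3 blocks, and largest block 2, the block sizes (in nonincreasing order) are [2, 1, 1].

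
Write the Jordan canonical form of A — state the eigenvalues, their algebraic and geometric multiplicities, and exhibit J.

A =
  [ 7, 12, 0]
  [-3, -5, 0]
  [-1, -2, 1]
J_2(1) ⊕ J_1(1)

The characteristic polynomial is
  det(x·I − A) = x^3 - 3*x^2 + 3*x - 1 = (x - 1)^3

Eigenvalues and multiplicities (the geometric multiplicity of λ is n − rank(A − λI), which equals the number of Jordan blocks for λ):
  λ = 1: algebraic multiplicity = 3, geometric multiplicity = 2

Determining the block sizes for each eigenvalue:
  λ = 1: 2 blocks summing to 3 forces exactly one block of size 2 and the rest size 1 → block sizes [2, 1]

Assembling the blocks gives a Jordan form
J =
  [1, 1, 0]
  [0, 1, 0]
  [0, 0, 1]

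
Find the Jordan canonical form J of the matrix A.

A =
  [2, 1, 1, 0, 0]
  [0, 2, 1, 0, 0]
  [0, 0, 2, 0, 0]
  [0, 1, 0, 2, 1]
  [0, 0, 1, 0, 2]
J_3(2) ⊕ J_2(2)

The characteristic polynomial is
  det(x·I − A) = x^5 - 10*x^4 + 40*x^3 - 80*x^2 + 80*x - 32 = (x - 2)^5

Eigenvalues and multiplicities (the geometric multiplicity of λ is n − rank(A − λI), which equals the number of Jordan blocks for λ):
  λ = 2: algebraic multiplicity = 5, geometric multiplicity = 2

Determining the block sizes for each eigenvalue:
  λ = 2: with am = 5 and gm = 2, the partition is not yet determined (e.g. several partitions of 5 into 2 parts exist). Let N = A − (2)·I. Computing rank(N^1) = 3, rank(N^2) = 1, rank(N^3) = 0; the number of blocks of size ≥ j is rank(N^{j−1}) − rank(N^j), giving [2, 2, 1]. So we have 1 block(s) of size 3, 1 block(s) of size 2 → block sizes [3, 2]

Assembling the blocks gives a Jordan form
J =
  [2, 1, 0, 0, 0]
  [0, 2, 1, 0, 0]
  [0, 0, 2, 0, 0]
  [0, 0, 0, 2, 1]
  [0, 0, 0, 0, 2]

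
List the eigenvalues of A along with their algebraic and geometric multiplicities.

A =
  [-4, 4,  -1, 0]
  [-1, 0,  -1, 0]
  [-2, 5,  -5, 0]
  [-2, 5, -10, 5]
λ = -3: alg = 3, geom = 1; λ = 5: alg = 1, geom = 1

Step 1 — factor the characteristic polynomial to read off the algebraic multiplicities:
  χ_A(x) = (x - 5)*(x + 3)^3

Step 2 — compute geometric multiplicities via the rank-nullity identity g(λ) = n − rank(A − λI):
  rank(A − (-3)·I) = 3, so dim ker(A − (-3)·I) = n − 3 = 1
  rank(A − (5)·I) = 3, so dim ker(A − (5)·I) = n − 3 = 1

Summary:
  λ = -3: algebraic multiplicity = 3, geometric multiplicity = 1
  λ = 5: algebraic multiplicity = 1, geometric multiplicity = 1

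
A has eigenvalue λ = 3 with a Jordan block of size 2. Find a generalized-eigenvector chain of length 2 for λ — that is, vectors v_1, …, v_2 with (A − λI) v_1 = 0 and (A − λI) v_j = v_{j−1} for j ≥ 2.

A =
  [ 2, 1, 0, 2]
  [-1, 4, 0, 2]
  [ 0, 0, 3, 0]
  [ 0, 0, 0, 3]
A Jordan chain for λ = 3 of length 2:
v_1 = (-1, -1, 0, 0)ᵀ
v_2 = (1, 0, 0, 0)ᵀ

Let N = A − (3)·I. We want v_2 with N^2 v_2 = 0 but N^1 v_2 ≠ 0; then v_{j-1} := N · v_j for j = 2, …, 2.

Pick v_2 = (1, 0, 0, 0)ᵀ.
Then v_1 = N · v_2 = (-1, -1, 0, 0)ᵀ.

Sanity check: (A − (3)·I) v_1 = (0, 0, 0, 0)ᵀ = 0. ✓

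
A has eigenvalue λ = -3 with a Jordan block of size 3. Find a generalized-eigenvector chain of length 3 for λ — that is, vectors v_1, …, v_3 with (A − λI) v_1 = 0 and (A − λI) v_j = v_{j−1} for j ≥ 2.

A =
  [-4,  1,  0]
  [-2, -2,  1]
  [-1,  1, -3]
A Jordan chain for λ = -3 of length 3:
v_1 = (-1, -1, -1)ᵀ
v_2 = (-1, -2, -1)ᵀ
v_3 = (1, 0, 0)ᵀ

Let N = A − (-3)·I. We want v_3 with N^3 v_3 = 0 but N^2 v_3 ≠ 0; then v_{j-1} := N · v_j for j = 3, …, 2.

Pick v_3 = (1, 0, 0)ᵀ.
Then v_2 = N · v_3 = (-1, -2, -1)ᵀ.
Then v_1 = N · v_2 = (-1, -1, -1)ᵀ.

Sanity check: (A − (-3)·I) v_1 = (0, 0, 0)ᵀ = 0. ✓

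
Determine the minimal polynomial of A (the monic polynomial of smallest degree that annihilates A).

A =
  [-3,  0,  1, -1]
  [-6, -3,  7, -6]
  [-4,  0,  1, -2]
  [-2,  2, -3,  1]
x^3 + 3*x^2 + 3*x + 1

The characteristic polynomial is χ_A(x) = (x + 1)^4, so the eigenvalues are known. The minimal polynomial is
  m_A(x) = Π_λ (x − λ)^{k_λ}
where k_λ is the size of the *largest* Jordan block for λ (equivalently, the smallest k with (A − λI)^k v = 0 for every generalised eigenvector v of λ).

  λ = -1: largest Jordan block has size 3, contributing (x + 1)^3

So m_A(x) = (x + 1)^3 = x^3 + 3*x^2 + 3*x + 1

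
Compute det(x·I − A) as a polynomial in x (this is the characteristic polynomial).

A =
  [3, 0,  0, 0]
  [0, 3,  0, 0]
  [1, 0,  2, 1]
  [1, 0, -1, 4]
x^4 - 12*x^3 + 54*x^2 - 108*x + 81

Expanding det(x·I − A) (e.g. by cofactor expansion or by noting that A is similar to its Jordan form J, which has the same characteristic polynomial as A) gives
  χ_A(x) = x^4 - 12*x^3 + 54*x^2 - 108*x + 81
which factors as (x - 3)^4. The eigenvalues (with algebraic multiplicities) are λ = 3 with multiplicity 4.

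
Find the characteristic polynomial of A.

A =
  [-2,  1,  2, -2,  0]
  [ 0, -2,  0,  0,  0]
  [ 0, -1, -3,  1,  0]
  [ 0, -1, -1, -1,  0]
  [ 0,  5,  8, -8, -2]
x^5 + 10*x^4 + 40*x^3 + 80*x^2 + 80*x + 32

Expanding det(x·I − A) (e.g. by cofactor expansion or by noting that A is similar to its Jordan form J, which has the same characteristic polynomial as A) gives
  χ_A(x) = x^5 + 10*x^4 + 40*x^3 + 80*x^2 + 80*x + 32
which factors as (x + 2)^5. The eigenvalues (with algebraic multiplicities) are λ = -2 with multiplicity 5.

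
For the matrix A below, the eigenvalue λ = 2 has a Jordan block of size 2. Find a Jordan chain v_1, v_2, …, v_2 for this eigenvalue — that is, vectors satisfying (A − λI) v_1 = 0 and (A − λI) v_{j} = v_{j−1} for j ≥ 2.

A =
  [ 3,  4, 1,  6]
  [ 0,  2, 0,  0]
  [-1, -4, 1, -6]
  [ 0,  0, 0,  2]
A Jordan chain for λ = 2 of length 2:
v_1 = (1, 0, -1, 0)ᵀ
v_2 = (1, 0, 0, 0)ᵀ

Let N = A − (2)·I. We want v_2 with N^2 v_2 = 0 but N^1 v_2 ≠ 0; then v_{j-1} := N · v_j for j = 2, …, 2.

Pick v_2 = (1, 0, 0, 0)ᵀ.
Then v_1 = N · v_2 = (1, 0, -1, 0)ᵀ.

Sanity check: (A − (2)·I) v_1 = (0, 0, 0, 0)ᵀ = 0. ✓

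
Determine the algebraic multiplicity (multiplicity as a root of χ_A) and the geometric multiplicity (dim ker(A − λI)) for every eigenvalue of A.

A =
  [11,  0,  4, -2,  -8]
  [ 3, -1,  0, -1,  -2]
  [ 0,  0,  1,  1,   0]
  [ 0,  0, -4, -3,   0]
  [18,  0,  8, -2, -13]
λ = -1: alg = 5, geom = 3

Step 1 — factor the characteristic polynomial to read off the algebraic multiplicities:
  χ_A(x) = (x + 1)^5

Step 2 — compute geometric multiplicities via the rank-nullity identity g(λ) = n − rank(A − λI):
  rank(A − (-1)·I) = 2, so dim ker(A − (-1)·I) = n − 2 = 3

Summary:
  λ = -1: algebraic multiplicity = 5, geometric multiplicity = 3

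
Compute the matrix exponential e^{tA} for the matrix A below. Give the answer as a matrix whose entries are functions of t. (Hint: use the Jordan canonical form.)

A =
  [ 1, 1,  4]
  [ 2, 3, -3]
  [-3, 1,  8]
e^{tA} =
  [-t^2*exp(4*t)/2 - 3*t*exp(4*t) + exp(4*t), t*exp(4*t), t^2*exp(4*t)/2 + 4*t*exp(4*t)]
  [t^2*exp(4*t)/2 + 2*t*exp(4*t), -t*exp(4*t) + exp(4*t), -t^2*exp(4*t)/2 - 3*t*exp(4*t)]
  [-t^2*exp(4*t)/2 - 3*t*exp(4*t), t*exp(4*t), t^2*exp(4*t)/2 + 4*t*exp(4*t) + exp(4*t)]

Strategy: write A = P · J · P⁻¹ where J is a Jordan canonical form, so e^{tA} = P · e^{tJ} · P⁻¹, and e^{tJ} can be computed block-by-block.

A has Jordan form
J =
  [4, 1, 0]
  [0, 4, 1]
  [0, 0, 4]
(up to reordering of blocks).

Per-block formulas:
  For a 3×3 Jordan block J_3(4): exp(t · J_3(4)) = e^(4t)·(I + t·N + (t^2/2)·N^2), where N is the 3×3 nilpotent shift.

After assembling e^{tJ} and conjugating by P, we get:

e^{tA} =
  [-t^2*exp(4*t)/2 - 3*t*exp(4*t) + exp(4*t), t*exp(4*t), t^2*exp(4*t)/2 + 4*t*exp(4*t)]
  [t^2*exp(4*t)/2 + 2*t*exp(4*t), -t*exp(4*t) + exp(4*t), -t^2*exp(4*t)/2 - 3*t*exp(4*t)]
  [-t^2*exp(4*t)/2 - 3*t*exp(4*t), t*exp(4*t), t^2*exp(4*t)/2 + 4*t*exp(4*t) + exp(4*t)]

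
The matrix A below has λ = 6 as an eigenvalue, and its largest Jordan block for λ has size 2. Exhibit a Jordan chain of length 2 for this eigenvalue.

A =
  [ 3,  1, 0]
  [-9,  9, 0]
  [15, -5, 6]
A Jordan chain for λ = 6 of length 2:
v_1 = (-3, -9, 15)ᵀ
v_2 = (1, 0, 0)ᵀ

Let N = A − (6)·I. We want v_2 with N^2 v_2 = 0 but N^1 v_2 ≠ 0; then v_{j-1} := N · v_j for j = 2, …, 2.

Pick v_2 = (1, 0, 0)ᵀ.
Then v_1 = N · v_2 = (-3, -9, 15)ᵀ.

Sanity check: (A − (6)·I) v_1 = (0, 0, 0)ᵀ = 0. ✓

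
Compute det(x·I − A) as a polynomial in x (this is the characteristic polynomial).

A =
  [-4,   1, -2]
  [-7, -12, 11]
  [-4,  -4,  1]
x^3 + 15*x^2 + 75*x + 125

Expanding det(x·I − A) (e.g. by cofactor expansion or by noting that A is similar to its Jordan form J, which has the same characteristic polynomial as A) gives
  χ_A(x) = x^3 + 15*x^2 + 75*x + 125
which factors as (x + 5)^3. The eigenvalues (with algebraic multiplicities) are λ = -5 with multiplicity 3.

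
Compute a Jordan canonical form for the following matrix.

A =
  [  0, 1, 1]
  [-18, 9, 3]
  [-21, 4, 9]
J_3(6)

The characteristic polynomial is
  det(x·I − A) = x^3 - 18*x^2 + 108*x - 216 = (x - 6)^3

Eigenvalues and multiplicities (the geometric multiplicity of λ is n − rank(A − λI), which equals the number of Jordan blocks for λ):
  λ = 6: algebraic multiplicity = 3, geometric multiplicity = 1

Determining the block sizes for each eigenvalue:
  λ = 6: one block (gm = 1), so the single block has size am = 3 → block sizes [3]

Assembling the blocks gives a Jordan form
J =
  [6, 1, 0]
  [0, 6, 1]
  [0, 0, 6]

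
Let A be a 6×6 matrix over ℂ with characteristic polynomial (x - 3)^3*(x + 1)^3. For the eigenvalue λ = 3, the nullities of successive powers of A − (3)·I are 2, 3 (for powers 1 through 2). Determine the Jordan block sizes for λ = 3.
Block sizes for λ = 3: [2, 1]

From the dimensions of kernels of powers, the number of Jordan blocks of size at least j is d_j − d_{j−1} where d_j = dim ker(N^j) (with d_0 = 0). Computing the differences gives [2, 1].
The number of blocks of size exactly k is (#blocks of size ≥ k) − (#blocks of size ≥ k + 1), so the partition is: 1 block(s) of size 1, 1 block(s) of size 2.
In nonincreasing order the block sizes are [2, 1].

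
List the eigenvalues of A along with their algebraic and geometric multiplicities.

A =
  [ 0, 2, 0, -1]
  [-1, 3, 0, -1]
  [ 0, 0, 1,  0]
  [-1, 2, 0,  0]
λ = 1: alg = 4, geom = 3

Step 1 — factor the characteristic polynomial to read off the algebraic multiplicities:
  χ_A(x) = (x - 1)^4

Step 2 — compute geometric multiplicities via the rank-nullity identity g(λ) = n − rank(A − λI):
  rank(A − (1)·I) = 1, so dim ker(A − (1)·I) = n − 1 = 3

Summary:
  λ = 1: algebraic multiplicity = 4, geometric multiplicity = 3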